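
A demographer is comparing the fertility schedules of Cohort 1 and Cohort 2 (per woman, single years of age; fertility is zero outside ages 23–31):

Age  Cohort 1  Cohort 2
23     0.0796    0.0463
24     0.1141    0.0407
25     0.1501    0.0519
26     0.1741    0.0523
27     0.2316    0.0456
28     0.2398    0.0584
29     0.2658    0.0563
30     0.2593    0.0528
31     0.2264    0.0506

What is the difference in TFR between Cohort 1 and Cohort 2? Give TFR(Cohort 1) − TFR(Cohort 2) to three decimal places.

1.286

Cohort 1:
  Sum of ASFRs = 0.0796 + 0.1141 + 0.1501 + 0.1741 + 0.2316 + 0.2398 + 0.2658 + 0.2593 + 0.2264 = 1.7408
  TFR = 1.7408
Cohort 2:
  Sum of ASFRs = 0.0463 + 0.0407 + 0.0519 + 0.0523 + 0.0456 + 0.0584 + 0.0563 + 0.0528 + 0.0506 = 0.4549
  TFR = 0.4549
Difference = 1.7408 − 0.4549 = 1.2859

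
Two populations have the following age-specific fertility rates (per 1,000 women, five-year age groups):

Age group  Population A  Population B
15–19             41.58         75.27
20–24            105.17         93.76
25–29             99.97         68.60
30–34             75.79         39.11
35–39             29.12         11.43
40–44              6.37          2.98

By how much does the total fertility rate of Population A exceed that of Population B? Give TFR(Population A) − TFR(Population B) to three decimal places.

0.334

Population A:
  Sum of ASFRs = 41.58 + 105.17 + 99.97 + 75.79 + 29.12 + 6.37 = 358.00
  TFR = 5 × 358.00 / 1000 = 1.79
Population B:
  Sum of ASFRs = 75.27 + 93.76 + 68.60 + 39.11 + 11.43 + 2.98 = 291.15
  TFR = 5 × 291.15 / 1000 = 1.45575
Difference = 1.79 − 1.45575 = 0.33425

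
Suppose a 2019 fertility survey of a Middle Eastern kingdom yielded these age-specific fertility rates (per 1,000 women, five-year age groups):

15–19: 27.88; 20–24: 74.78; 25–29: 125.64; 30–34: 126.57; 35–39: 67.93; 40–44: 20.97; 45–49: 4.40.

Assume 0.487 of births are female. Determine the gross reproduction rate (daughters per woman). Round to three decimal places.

1.091

Proportion female at birth = 0.487.
Sum of ASFRs = 27.88 + 74.78 + 125.64 + 126.57 + 67.93 + 20.97 + 4.40 = 448.17
TFR = 5 × 448.17 / 1000 = 2.24085
GRR = 0.487 × 2.24085 = 1.09129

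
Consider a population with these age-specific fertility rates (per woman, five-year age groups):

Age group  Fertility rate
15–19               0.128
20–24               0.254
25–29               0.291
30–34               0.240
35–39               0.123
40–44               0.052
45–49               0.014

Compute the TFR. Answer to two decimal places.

5.51

Sum of ASFRs = 0.128 + 0.254 + 0.291 + 0.240 + 0.123 + 0.052 + 0.014 = 1.102
TFR = 5 × 1.102 = 5.51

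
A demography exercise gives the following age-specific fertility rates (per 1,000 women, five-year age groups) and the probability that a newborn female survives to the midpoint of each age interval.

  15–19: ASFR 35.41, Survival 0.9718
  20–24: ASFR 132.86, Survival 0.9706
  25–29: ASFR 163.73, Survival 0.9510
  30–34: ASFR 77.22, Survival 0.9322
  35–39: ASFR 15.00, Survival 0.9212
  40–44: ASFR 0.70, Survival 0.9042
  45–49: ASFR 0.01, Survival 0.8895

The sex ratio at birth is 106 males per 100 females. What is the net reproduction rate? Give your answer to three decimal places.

Proportion female at birth = 100 / (100 + 106) = 0.48544.
Each age group contributes 5 × ASFR × survival:
  15–19: 5 × 35.41/1000 × 0.9718 = 0.17206
  20–24: 5 × 132.86/1000 × 0.9706 = 0.64477
  25–29: 5 × 163.73/1000 × 0.9510 = 0.77854
  30–34: 5 × 77.22/1000 × 0.9322 = 0.35992
  35–39: 5 × 15.00/1000 × 0.9212 = 0.06909
  40–44: 5 × 0.70/1000 × 0.9042 = 0.00316
  45–49: 5 × 0.01/1000 × 0.8895 = 0.00004
Sum = 2.02758
NRR = 0.48544 × 2.02758 = 0.98427
An NRR under 1 implies long-run decline under these rates.

0.984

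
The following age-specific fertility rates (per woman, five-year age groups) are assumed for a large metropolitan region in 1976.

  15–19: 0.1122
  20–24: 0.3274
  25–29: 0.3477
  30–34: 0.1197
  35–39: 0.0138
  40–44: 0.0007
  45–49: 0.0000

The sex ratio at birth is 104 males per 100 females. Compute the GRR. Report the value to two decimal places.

Proportion female at birth = 100 / (100 + 104) = 0.49020.
Sum of ASFRs = 0.1122 + 0.3274 + 0.3477 + 0.1197 + 0.0138 + 0.0007 + 0.0000 = 0.9215
TFR = 5 × 0.9215 = 4.6075
GRR = 0.49020 × 4.6075 = 2.25860

2.26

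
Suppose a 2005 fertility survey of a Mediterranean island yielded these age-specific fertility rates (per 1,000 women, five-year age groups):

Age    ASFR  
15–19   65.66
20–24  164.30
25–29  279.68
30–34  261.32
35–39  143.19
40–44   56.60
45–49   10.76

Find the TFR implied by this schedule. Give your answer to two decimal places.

4.91

Sum of ASFRs = 65.66 + 164.30 + 279.68 + 261.32 + 143.19 + 56.60 + 10.76 = 981.51
TFR = 5 × 981.51 / 1000 = 4.90755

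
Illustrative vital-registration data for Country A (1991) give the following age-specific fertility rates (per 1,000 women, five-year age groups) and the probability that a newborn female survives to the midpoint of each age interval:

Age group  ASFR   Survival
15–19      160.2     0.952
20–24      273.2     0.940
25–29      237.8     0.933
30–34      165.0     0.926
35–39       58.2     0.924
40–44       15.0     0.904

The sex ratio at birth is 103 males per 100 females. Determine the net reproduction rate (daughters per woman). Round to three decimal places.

2.097

Proportion female at birth = 100 / (100 + 103) = 0.49261.
Weighting each age-specific rate by interval width and survival:
  15–19: 5 × 160.2/1000 × 0.952 = 0.76255
  20–24: 5 × 273.2/1000 × 0.940 = 1.28404
  25–29: 5 × 237.8/1000 × 0.933 = 1.10934
  30–34: 5 × 165.0/1000 × 0.926 = 0.76395
  35–39: 5 × 58.2/1000 × 0.924 = 0.26888
  40–44: 5 × 15.0/1000 × 0.904 = 0.06780
Sum = 4.25656
NRR = 0.49261 × 4.25656 = 2.09682
NRR > 1, so each generation more than replaces itself.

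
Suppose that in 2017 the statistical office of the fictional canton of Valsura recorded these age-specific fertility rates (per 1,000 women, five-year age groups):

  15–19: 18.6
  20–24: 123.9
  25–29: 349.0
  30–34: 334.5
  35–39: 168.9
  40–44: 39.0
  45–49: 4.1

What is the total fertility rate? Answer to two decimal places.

5.19

Sum of ASFRs = 18.6 + 123.9 + 349.0 + 334.5 + 168.9 + 39.0 + 4.1 = 1038.0
TFR = 5 × 1038.0 / 1000 = 5.19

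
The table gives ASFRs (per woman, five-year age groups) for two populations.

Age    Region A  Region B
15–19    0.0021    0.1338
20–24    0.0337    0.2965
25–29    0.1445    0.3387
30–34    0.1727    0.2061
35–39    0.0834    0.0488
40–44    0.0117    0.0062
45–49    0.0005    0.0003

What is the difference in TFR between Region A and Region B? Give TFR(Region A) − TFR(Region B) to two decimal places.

Region A:
  Sum of ASFRs = 0.0021 + 0.0337 + 0.1445 + 0.1727 + 0.0834 + 0.0117 + 0.0005 = 0.4486
  TFR = 5 × 0.4486 = 2.243
Region B:
  Sum of ASFRs = 0.1338 + 0.2965 + 0.3387 + 0.2061 + 0.0488 + 0.0062 + 0.0003 = 1.0304
  TFR = 5 × 1.0304 = 5.152
Difference = 2.243 − 5.152 = -2.909

-2.91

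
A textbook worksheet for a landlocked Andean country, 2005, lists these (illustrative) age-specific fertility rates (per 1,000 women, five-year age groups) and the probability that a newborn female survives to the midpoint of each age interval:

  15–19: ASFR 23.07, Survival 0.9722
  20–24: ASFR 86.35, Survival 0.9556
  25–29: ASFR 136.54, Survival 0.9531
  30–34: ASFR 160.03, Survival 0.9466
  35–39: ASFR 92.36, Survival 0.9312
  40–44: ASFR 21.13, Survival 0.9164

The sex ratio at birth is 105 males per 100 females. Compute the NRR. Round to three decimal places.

Proportion female at birth = 100 / (100 + 105) = 0.48780.
Each age group contributes 5 × ASFR × survival:
  15–19: 5 × 23.07/1000 × 0.9722 = 0.11214
  20–24: 5 × 86.35/1000 × 0.9556 = 0.41258
  25–29: 5 × 136.54/1000 × 0.9531 = 0.65068
  30–34: 5 × 160.03/1000 × 0.9466 = 0.75742
  35–39: 5 × 92.36/1000 × 0.9312 = 0.43003
  40–44: 5 × 21.13/1000 × 0.9164 = 0.09682
Sum = 2.45967
NRR = 0.48780 × 2.45967 = 1.19983
With NRR above 1 the population is above replacement fertility.

1.200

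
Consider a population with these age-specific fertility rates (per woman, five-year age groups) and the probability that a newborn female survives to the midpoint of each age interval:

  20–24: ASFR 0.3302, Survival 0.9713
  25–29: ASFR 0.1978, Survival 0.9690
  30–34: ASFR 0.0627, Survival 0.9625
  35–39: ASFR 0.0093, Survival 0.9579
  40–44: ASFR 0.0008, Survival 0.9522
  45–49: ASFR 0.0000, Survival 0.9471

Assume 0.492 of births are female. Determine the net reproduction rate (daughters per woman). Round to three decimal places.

Proportion female at birth = 0.492.
Per-age-group product (5 × ASFR × survival probability):
  20–24: 5 × 0.3302 × 0.9713 = 1.60362
  25–29: 5 × 0.1978 × 0.9690 = 0.95834
  30–34: 5 × 0.0627 × 0.9625 = 0.30174
  35–39: 5 × 0.0093 × 0.9579 = 0.04454
  40–44: 5 × 0.0008 × 0.9522 = 0.00381
  45–49: 5 × 0.0000 × 0.9471 = 0.00000
Sum = 2.91205
NRR = 0.492 × 2.91205 = 1.43273
NRR > 1, so each generation more than replaces itself.

1.433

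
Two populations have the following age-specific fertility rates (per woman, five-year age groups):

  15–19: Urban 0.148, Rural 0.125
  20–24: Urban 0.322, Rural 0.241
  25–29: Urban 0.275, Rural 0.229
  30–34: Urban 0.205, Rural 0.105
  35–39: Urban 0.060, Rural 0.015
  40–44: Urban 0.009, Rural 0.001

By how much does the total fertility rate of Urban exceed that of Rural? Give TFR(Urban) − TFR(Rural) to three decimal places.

Urban:
  Sum of ASFRs = 0.148 + 0.322 + 0.275 + 0.205 + 0.060 + 0.009 = 1.019
  TFR = 5 × 1.019 = 5.095
Rural:
  Sum of ASFRs = 0.125 + 0.241 + 0.229 + 0.105 + 0.015 + 0.001 = 0.716
  TFR = 5 × 0.716 = 3.58
Difference = 5.095 − 3.58 = 1.515

1.515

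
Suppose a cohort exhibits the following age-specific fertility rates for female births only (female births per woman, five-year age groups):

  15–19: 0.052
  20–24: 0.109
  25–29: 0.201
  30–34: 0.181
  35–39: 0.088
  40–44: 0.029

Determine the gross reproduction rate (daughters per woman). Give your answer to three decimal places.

3.300

Sum of female ASFRs = 0.052 + 0.109 + 0.201 + 0.181 + 0.088 + 0.029 = 0.660
GRR = 5 × 0.660 = 3.3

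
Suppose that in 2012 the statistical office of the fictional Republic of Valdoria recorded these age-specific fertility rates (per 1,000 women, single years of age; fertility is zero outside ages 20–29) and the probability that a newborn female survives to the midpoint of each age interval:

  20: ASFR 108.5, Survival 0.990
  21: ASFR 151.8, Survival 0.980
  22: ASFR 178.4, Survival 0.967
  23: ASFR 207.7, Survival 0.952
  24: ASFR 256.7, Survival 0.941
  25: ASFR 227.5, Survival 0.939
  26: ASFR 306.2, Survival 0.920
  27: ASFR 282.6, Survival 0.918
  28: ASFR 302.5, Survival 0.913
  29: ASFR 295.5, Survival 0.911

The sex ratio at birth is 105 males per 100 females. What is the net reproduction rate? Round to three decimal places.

Proportion female at birth = 100 / (100 + 105) = 0.48780.
Each age group contributes 1 × ASFR × survival:
  20: 1 × 108.5/1000 × 0.990 = 0.10742
  21: 1 × 151.8/1000 × 0.980 = 0.14876
  22: 1 × 178.4/1000 × 0.967 = 0.17251
  23: 1 × 207.7/1000 × 0.952 = 0.19773
  24: 1 × 256.7/1000 × 0.941 = 0.24155
  25: 1 × 227.5/1000 × 0.939 = 0.21362
  26: 1 × 306.2/1000 × 0.920 = 0.28170
  27: 1 × 282.6/1000 × 0.918 = 0.25943
  28: 1 × 302.5/1000 × 0.913 = 0.27618
  29: 1 × 295.5/1000 × 0.911 = 0.26920
Sum = 2.16810
NRR = 0.48780 × 2.16810 = 1.05760
With NRR above 1 the population is above replacement fertility.

1.058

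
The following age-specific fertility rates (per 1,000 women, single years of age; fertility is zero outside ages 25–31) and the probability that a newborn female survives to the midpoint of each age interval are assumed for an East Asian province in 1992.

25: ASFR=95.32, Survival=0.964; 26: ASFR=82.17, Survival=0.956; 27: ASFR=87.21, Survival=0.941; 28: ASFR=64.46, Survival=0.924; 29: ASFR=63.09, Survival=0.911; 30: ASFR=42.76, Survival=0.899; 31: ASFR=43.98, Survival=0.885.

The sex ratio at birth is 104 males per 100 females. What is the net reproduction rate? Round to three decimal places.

Proportion female at birth = 100 / (100 + 104) = 0.49020.
Weighting each age-specific rate by interval width and survival:
  25: 1 × 95.32/1000 × 0.964 = 0.09189
  26: 1 × 82.17/1000 × 0.956 = 0.07855
  27: 1 × 87.21/1000 × 0.941 = 0.08206
  28: 1 × 64.46/1000 × 0.924 = 0.05956
  29: 1 × 63.09/1000 × 0.911 = 0.05747
  30: 1 × 42.76/1000 × 0.899 = 0.03844
  31: 1 × 43.98/1000 × 0.885 = 0.03892
Sum = 0.44689
NRR = 0.49020 × 0.44689 = 0.21907

0.219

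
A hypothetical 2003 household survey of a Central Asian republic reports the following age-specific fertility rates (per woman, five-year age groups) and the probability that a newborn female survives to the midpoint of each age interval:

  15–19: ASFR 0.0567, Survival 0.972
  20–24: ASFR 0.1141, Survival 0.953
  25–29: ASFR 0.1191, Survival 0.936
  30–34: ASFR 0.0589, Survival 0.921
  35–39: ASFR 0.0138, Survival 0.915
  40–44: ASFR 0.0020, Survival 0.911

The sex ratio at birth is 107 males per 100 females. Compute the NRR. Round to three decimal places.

0.831

Proportion female at birth = 100 / (100 + 107) = 0.48309.
Survival-weighted fertility by age (5·fₓ·Sₓ):
  15–19: 5 × 0.0567 × 0.972 = 0.27556
  20–24: 5 × 0.1141 × 0.953 = 0.54369
  25–29: 5 × 0.1191 × 0.936 = 0.55739
  30–34: 5 × 0.0589 × 0.921 = 0.27123
  35–39: 5 × 0.0138 × 0.915 = 0.06314
  40–44: 5 × 0.0020 × 0.911 = 0.00911
Sum = 1.72012
NRR = 0.48309 × 1.72012 = 0.83097
An NRR under 1 implies long-run decline under these rates.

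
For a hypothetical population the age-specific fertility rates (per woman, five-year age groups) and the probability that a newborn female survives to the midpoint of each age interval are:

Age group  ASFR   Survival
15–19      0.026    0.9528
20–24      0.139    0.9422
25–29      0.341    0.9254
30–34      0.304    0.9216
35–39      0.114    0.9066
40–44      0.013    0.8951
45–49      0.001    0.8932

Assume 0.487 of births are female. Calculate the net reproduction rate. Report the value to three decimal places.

Proportion female at birth = 0.487.
Each age group contributes 5 × ASFR × survival:
  15–19: 5 × 0.026 × 0.9528 = 0.12386
  20–24: 5 × 0.139 × 0.9422 = 0.65483
  25–29: 5 × 0.341 × 0.9254 = 1.57781
  30–34: 5 × 0.304 × 0.9216 = 1.40083
  35–39: 5 × 0.114 × 0.9066 = 0.51676
  40–44: 5 × 0.013 × 0.8951 = 0.05818
  45–49: 5 × 0.001 × 0.8932 = 0.00447
Sum = 4.33674
NRR = 0.487 × 4.33674 = 2.11199
NRR > 1, so each generation more than replaces itself.

2.112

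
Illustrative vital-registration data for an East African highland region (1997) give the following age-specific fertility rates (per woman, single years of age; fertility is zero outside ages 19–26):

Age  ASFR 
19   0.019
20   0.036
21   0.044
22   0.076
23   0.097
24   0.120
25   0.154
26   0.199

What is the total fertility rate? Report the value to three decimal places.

0.745

Sum of ASFRs = 0.019 + 0.036 + 0.044 + 0.076 + 0.097 + 0.120 + 0.154 + 0.199 = 0.745
TFR = 0.745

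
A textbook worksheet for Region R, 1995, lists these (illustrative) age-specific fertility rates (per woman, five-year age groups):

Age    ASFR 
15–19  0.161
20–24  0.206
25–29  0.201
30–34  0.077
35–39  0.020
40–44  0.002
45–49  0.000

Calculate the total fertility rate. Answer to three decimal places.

Sum of ASFRs = 0.161 + 0.206 + 0.201 + 0.077 + 0.020 + 0.002 + 0.000 = 0.667
TFR = 5 × 0.667 = 3.335

3.335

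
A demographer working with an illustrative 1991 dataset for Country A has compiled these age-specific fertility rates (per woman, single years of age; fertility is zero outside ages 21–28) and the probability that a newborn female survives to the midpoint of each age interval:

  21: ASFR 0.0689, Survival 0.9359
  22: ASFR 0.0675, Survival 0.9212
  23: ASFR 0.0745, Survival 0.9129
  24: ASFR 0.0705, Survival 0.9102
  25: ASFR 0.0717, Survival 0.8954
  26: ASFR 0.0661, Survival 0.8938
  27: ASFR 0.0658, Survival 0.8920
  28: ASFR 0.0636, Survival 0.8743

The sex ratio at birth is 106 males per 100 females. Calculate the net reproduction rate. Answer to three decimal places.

0.241

Proportion female at birth = 100 / (100 + 106) = 0.48544.
Survival-weighted fertility by age (1·fₓ·Sₓ):
  21: 1 × 0.0689 × 0.9359 = 0.06448
  22: 1 × 0.0675 × 0.9212 = 0.06218
  23: 1 × 0.0745 × 0.9129 = 0.06801
  24: 1 × 0.0705 × 0.9102 = 0.06417
  25: 1 × 0.0717 × 0.8954 = 0.06420
  26: 1 × 0.0661 × 0.8938 = 0.05908
  27: 1 × 0.0658 × 0.8920 = 0.05869
  28: 1 × 0.0636 × 0.8743 = 0.05561
Sum = 0.49642
NRR = 0.48544 × 0.49642 = 0.24098
An NRR under 1 implies long-run decline under these rates.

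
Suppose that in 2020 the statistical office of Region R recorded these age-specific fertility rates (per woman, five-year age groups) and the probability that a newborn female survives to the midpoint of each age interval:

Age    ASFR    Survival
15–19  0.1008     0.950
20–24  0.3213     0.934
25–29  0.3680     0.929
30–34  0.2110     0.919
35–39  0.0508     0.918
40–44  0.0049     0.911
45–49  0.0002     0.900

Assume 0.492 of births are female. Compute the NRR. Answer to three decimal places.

2.418

Proportion female at birth = 0.492.
Survival-weighted fertility by age (5·fₓ·Sₓ):
  15–19: 5 × 0.1008 × 0.950 = 0.47880
  20–24: 5 × 0.3213 × 0.934 = 1.50047
  25–29: 5 × 0.3680 × 0.929 = 1.70936
  30–34: 5 × 0.2110 × 0.919 = 0.96955
  35–39: 5 × 0.0508 × 0.918 = 0.23317
  40–44: 5 × 0.0049 × 0.911 = 0.02232
  45–49: 5 × 0.0002 × 0.900 = 0.00090
Sum = 4.91457
NRR = 0.492 × 4.91457 = 2.41797
An NRR exceeding 1 indicates intrinsic growth under these rates.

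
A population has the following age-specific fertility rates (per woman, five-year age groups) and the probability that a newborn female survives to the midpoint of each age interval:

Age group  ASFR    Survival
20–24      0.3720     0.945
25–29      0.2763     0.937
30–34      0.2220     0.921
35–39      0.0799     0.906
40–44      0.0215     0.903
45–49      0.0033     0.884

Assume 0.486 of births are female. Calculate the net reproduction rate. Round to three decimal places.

Proportion female at birth = 0.486.
Weighting each age-specific rate by interval width and survival:
  20–24: 5 × 0.3720 × 0.945 = 1.75770
  25–29: 5 × 0.2763 × 0.937 = 1.29447
  30–34: 5 × 0.2220 × 0.921 = 1.02231
  35–39: 5 × 0.0799 × 0.906 = 0.36195
  40–44: 5 × 0.0215 × 0.903 = 0.09707
  45–49: 5 × 0.0033 × 0.884 = 0.01459
Sum = 4.54809
NRR = 0.486 × 4.54809 = 2.21037

2.210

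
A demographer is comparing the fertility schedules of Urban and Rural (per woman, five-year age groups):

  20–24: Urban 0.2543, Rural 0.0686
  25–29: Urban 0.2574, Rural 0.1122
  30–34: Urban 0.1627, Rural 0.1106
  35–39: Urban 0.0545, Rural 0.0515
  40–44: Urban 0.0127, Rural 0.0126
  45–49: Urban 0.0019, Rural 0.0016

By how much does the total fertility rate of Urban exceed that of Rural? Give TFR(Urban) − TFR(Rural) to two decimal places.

Urban:
  Sum of ASFRs = 0.2543 + 0.2574 + 0.1627 + 0.0545 + 0.0127 + 0.0019 = 0.7435
  TFR = 5 × 0.7435 = 3.7175
Rural:
  Sum of ASFRs = 0.0686 + 0.1122 + 0.1106 + 0.0515 + 0.0126 + 0.0016 = 0.3571
  TFR = 5 × 0.3571 = 1.7855
Difference = 3.7175 − 1.7855 = 1.932

1.93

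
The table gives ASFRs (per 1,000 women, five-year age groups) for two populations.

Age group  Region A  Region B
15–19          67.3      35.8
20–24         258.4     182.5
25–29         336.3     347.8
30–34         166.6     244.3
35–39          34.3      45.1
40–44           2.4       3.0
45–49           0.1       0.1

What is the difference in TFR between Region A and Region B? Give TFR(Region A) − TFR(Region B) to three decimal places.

Region A:
  Sum of ASFRs = 67.3 + 258.4 + 336.3 + 166.6 + 34.3 + 2.4 + 0.1 = 865.4
  TFR = 5 × 865.4 / 1000 = 4.327
Region B:
  Sum of ASFRs = 35.8 + 182.5 + 347.8 + 244.3 + 45.1 + 3.0 + 0.1 = 858.6
  TFR = 5 × 858.6 / 1000 = 4.293
Difference = 4.327 − 4.293 = 0.034

0.034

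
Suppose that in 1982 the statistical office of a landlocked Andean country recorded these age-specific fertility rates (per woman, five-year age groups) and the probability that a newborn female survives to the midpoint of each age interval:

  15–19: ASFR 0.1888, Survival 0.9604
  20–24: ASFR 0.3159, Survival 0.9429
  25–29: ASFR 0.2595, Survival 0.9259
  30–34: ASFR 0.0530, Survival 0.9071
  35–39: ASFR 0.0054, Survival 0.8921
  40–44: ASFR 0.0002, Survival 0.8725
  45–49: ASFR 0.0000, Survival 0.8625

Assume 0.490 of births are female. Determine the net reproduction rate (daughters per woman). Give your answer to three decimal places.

1.893

Proportion female at birth = 0.490.
Survival-weighted fertility by age (5·fₓ·Sₓ):
  15–19: 5 × 0.1888 × 0.9604 = 0.90662
  20–24: 5 × 0.3159 × 0.9429 = 1.48931
  25–29: 5 × 0.2595 × 0.9259 = 1.20136
  30–34: 5 × 0.0530 × 0.9071 = 0.24038
  35–39: 5 × 0.0054 × 0.8921 = 0.02409
  40–44: 5 × 0.0002 × 0.8725 = 0.00087
  45–49: 5 × 0.0000 × 0.8625 = 0.00000
Sum = 3.86263
NRR = 0.490 × 3.86263 = 1.89269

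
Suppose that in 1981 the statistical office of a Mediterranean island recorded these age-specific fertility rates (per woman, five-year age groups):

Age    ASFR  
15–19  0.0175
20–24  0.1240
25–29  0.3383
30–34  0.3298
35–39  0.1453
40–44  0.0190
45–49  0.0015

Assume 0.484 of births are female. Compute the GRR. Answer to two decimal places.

2.36

Proportion female at birth = 0.484.
Sum of ASFRs = 0.0175 + 0.1240 + 0.3383 + 0.3298 + 0.1453 + 0.0190 + 0.0015 = 0.9754
TFR = 5 × 0.9754 = 4.877
GRR = 0.484 × 4.877 = 2.36047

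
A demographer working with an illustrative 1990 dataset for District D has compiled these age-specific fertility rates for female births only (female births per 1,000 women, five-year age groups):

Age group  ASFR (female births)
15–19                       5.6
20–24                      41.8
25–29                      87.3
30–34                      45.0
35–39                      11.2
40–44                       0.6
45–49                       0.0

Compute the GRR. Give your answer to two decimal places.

Sum of female ASFRs = 5.6 + 41.8 + 87.3 + 45.0 + 11.2 + 0.6 + 0.0 = 191.5
GRR = 5 × 191.5 / 1000 = 0.9575

0.96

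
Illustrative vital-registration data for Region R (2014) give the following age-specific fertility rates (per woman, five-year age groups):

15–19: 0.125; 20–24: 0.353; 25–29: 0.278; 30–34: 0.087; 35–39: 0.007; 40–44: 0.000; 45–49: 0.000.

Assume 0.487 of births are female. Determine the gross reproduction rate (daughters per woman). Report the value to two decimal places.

Proportion female at birth = 0.487.
Sum of ASFRs = 0.125 + 0.353 + 0.278 + 0.087 + 0.007 + 0.000 + 0.000 = 0.850
TFR = 5 × 0.850 = 4.25
GRR = 0.487 × 4.25 = 2.06975

2.07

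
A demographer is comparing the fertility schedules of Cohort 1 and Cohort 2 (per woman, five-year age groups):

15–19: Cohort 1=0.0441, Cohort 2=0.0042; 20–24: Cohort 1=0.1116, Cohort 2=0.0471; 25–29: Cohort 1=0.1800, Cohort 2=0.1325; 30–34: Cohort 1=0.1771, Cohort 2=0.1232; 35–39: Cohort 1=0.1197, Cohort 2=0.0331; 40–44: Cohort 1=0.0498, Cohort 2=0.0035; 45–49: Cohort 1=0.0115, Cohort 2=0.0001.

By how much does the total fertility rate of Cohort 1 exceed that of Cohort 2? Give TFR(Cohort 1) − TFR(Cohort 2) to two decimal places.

Cohort 1:
  Sum of ASFRs = 0.0441 + 0.1116 + 0.1800 + 0.1771 + 0.1197 + 0.0498 + 0.0115 = 0.6938
  TFR = 5 × 0.6938 = 3.469
Cohort 2:
  Sum of ASFRs = 0.0042 + 0.0471 + 0.1325 + 0.1232 + 0.0331 + 0.0035 + 0.0001 = 0.3437
  TFR = 5 × 0.3437 = 1.7185
Difference = 3.469 − 1.7185 = 1.7505

1.75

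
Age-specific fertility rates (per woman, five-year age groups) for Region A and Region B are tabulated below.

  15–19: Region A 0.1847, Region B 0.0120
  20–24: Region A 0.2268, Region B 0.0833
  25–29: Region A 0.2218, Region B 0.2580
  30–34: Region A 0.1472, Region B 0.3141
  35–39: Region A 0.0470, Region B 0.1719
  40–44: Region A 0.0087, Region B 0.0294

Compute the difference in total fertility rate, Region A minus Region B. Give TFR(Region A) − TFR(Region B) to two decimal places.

-0.16

Region A:
  Sum of ASFRs = 0.1847 + 0.2268 + 0.2218 + 0.1472 + 0.0470 + 0.0087 = 0.8362
  TFR = 5 × 0.8362 = 4.181
Region B:
  Sum of ASFRs = 0.0120 + 0.0833 + 0.2580 + 0.3141 + 0.1719 + 0.0294 = 0.8687
  TFR = 5 × 0.8687 = 4.3435
Difference = 4.181 − 4.3435 = -0.1625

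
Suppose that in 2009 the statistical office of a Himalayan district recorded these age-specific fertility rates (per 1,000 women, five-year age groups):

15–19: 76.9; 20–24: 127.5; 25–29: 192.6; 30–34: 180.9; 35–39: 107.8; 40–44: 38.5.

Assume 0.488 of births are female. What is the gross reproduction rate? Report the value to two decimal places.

1.77

Proportion female at birth = 0.488.
Sum of ASFRs = 76.9 + 127.5 + 192.6 + 180.9 + 107.8 + 38.5 = 724.2
TFR = 5 × 724.2 / 1000 = 3.621
GRR = 0.488 × 3.621 = 1.76705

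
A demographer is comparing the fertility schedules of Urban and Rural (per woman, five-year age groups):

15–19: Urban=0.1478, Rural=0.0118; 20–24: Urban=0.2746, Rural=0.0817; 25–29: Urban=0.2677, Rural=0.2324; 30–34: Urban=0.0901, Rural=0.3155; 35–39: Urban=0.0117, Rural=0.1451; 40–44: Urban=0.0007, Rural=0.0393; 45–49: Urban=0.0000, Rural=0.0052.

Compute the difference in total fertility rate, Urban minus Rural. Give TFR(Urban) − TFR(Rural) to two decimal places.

-0.19

Urban:
  Sum of ASFRs = 0.1478 + 0.2746 + 0.2677 + 0.0901 + 0.0117 + 0.0007 + 0.0000 = 0.7926
  TFR = 5 × 0.7926 = 3.963
Rural:
  Sum of ASFRs = 0.0118 + 0.0817 + 0.2324 + 0.3155 + 0.1451 + 0.0393 + 0.0052 = 0.8310
  TFR = 5 × 0.8310 = 4.155
Difference = 3.963 − 4.155 = -0.192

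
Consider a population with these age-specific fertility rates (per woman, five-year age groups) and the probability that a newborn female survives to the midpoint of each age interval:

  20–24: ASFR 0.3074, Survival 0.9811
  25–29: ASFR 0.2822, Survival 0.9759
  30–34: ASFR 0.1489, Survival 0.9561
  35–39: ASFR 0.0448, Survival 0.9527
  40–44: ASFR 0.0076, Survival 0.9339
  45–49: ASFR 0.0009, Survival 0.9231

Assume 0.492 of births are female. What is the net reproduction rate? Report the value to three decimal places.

Proportion female at birth = 0.492.
Each age group contributes 5 × ASFR × survival:
  20–24: 5 × 0.3074 × 0.9811 = 1.50795
  25–29: 5 × 0.2822 × 0.9759 = 1.37699
  30–34: 5 × 0.1489 × 0.9561 = 0.71182
  35–39: 5 × 0.0448 × 0.9527 = 0.21340
  40–44: 5 × 0.0076 × 0.9339 = 0.03549
  45–49: 5 × 0.0009 × 0.9231 = 0.00415
Sum = 3.84980
NRR = 0.492 × 3.84980 = 1.89410

1.894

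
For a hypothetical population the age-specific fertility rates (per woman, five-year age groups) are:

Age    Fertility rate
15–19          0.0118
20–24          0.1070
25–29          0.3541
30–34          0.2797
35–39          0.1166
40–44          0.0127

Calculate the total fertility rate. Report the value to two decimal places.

4.41

Sum of ASFRs = 0.0118 + 0.1070 + 0.3541 + 0.2797 + 0.1166 + 0.0127 = 0.8819
TFR = 5 × 0.8819 = 4.4095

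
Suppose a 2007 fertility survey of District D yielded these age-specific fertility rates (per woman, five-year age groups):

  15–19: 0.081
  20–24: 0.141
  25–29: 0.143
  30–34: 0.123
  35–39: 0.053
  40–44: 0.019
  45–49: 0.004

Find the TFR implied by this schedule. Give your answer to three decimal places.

2.820

Sum of ASFRs = 0.081 + 0.141 + 0.143 + 0.123 + 0.053 + 0.019 + 0.004 = 0.564
TFR = 5 × 0.564 = 2.82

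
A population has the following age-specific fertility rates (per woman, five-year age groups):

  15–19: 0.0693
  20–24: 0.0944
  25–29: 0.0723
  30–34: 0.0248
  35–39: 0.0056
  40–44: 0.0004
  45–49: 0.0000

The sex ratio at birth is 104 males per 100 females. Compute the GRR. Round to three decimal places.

Proportion female at birth = 100 / (100 + 104) = 0.49020.
Sum of ASFRs = 0.0693 + 0.0944 + 0.0723 + 0.0248 + 0.0056 + 0.0004 + 0.0000 = 0.2668
TFR = 5 × 0.2668 = 1.334
GRR = 0.49020 × 1.334 = 0.65393

0.654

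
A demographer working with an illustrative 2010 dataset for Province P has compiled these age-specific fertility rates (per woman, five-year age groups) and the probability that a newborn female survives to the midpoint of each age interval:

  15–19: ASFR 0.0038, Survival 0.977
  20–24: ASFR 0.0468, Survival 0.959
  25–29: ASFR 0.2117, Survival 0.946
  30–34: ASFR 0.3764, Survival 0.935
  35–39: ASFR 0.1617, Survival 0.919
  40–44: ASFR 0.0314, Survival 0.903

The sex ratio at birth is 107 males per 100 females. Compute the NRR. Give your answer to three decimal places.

Proportion female at birth = 100 / (100 + 107) = 0.48309.
Survival-weighted fertility by age (5·fₓ·Sₓ):
  15–19: 5 × 0.0038 × 0.977 = 0.01856
  20–24: 5 × 0.0468 × 0.959 = 0.22441
  25–29: 5 × 0.2117 × 0.946 = 1.00134
  30–34: 5 × 0.3764 × 0.935 = 1.75967
  35–39: 5 × 0.1617 × 0.919 = 0.74301
  40–44: 5 × 0.0314 × 0.903 = 0.14177
Sum = 3.88876
NRR = 0.48309 × 3.88876 = 1.87862

1.879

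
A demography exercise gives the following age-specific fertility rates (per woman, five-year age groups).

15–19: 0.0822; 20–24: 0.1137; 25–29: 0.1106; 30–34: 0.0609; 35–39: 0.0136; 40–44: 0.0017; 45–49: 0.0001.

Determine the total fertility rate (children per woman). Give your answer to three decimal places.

Sum of ASFRs = 0.0822 + 0.1137 + 0.1106 + 0.0609 + 0.0136 + 0.0017 + 0.0001 = 0.3828
TFR = 5 × 0.3828 = 1.914

1.914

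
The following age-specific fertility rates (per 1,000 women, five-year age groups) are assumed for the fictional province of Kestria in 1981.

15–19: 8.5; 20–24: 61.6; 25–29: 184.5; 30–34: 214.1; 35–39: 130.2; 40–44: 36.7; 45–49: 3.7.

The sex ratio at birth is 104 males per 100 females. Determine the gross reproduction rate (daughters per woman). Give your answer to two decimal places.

Proportion female at birth = 100 / (100 + 104) = 0.49020.
Sum of ASFRs = 8.5 + 61.6 + 184.5 + 214.1 + 130.2 + 36.7 + 3.7 = 639.3
TFR = 5 × 639.3 / 1000 = 3.1965
GRR = 0.49020 × 3.1965 = 1.56692

1.57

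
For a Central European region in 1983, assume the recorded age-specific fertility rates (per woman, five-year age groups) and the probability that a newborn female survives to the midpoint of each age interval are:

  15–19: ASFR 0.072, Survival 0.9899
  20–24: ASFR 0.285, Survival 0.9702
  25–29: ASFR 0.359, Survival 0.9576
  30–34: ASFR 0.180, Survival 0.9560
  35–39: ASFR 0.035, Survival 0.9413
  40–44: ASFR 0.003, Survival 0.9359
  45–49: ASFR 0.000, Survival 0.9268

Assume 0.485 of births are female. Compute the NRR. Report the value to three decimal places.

2.181

Proportion female at birth = 0.485.
Survival-weighted fertility by age (5·fₓ·Sₓ):
  15–19: 5 × 0.072 × 0.9899 = 0.35636
  20–24: 5 × 0.285 × 0.9702 = 1.38254
  25–29: 5 × 0.359 × 0.9576 = 1.71889
  30–34: 5 × 0.180 × 0.9560 = 0.86040
  35–39: 5 × 0.035 × 0.9413 = 0.16473
  40–44: 5 × 0.003 × 0.9359 = 0.01404
  45–49: 5 × 0.000 × 0.9268 = 0.00000
Sum = 4.49696
NRR = 0.485 × 4.49696 = 2.18103
With NRR above 1 the population is above replacement fertility.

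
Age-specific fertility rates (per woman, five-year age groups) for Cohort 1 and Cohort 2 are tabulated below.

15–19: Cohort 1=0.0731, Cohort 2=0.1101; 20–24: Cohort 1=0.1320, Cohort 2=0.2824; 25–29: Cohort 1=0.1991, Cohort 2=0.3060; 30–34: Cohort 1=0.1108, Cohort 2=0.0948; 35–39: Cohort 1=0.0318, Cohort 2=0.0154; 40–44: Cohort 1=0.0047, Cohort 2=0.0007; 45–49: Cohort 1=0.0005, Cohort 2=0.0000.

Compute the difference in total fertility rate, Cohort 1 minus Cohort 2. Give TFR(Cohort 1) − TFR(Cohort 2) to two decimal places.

-1.29

Cohort 1:
  Sum of ASFRs = 0.0731 + 0.1320 + 0.1991 + 0.1108 + 0.0318 + 0.0047 + 0.0005 = 0.5520
  TFR = 5 × 0.5520 = 2.76
Cohort 2:
  Sum of ASFRs = 0.1101 + 0.2824 + 0.3060 + 0.0948 + 0.0154 + 0.0007 + 0.0000 = 0.8094
  TFR = 5 × 0.8094 = 4.047
Difference = 2.76 − 4.047 = -1.287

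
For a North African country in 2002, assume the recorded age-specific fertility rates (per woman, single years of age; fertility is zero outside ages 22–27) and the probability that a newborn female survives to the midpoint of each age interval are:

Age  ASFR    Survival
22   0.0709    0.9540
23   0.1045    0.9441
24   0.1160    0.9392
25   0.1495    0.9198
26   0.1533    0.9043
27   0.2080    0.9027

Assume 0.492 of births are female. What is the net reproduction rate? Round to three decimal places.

0.364

Proportion female at birth = 0.492.
Survival-weighted fertility by age (1·fₓ·Sₓ):
  22: 1 × 0.0709 × 0.9540 = 0.06764
  23: 1 × 0.1045 × 0.9441 = 0.09866
  24: 1 × 0.1160 × 0.9392 = 0.10895
  25: 1 × 0.1495 × 0.9198 = 0.13751
  26: 1 × 0.1533 × 0.9043 = 0.13863
  27: 1 × 0.2080 × 0.9027 = 0.18776
Sum = 0.73915
NRR = 0.492 × 0.73915 = 0.36366
An NRR under 1 implies long-run decline under these rates.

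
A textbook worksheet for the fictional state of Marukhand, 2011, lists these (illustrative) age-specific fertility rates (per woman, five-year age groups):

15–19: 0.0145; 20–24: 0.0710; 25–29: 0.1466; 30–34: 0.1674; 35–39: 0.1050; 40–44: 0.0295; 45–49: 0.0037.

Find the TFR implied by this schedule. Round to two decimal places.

Sum of ASFRs = 0.0145 + 0.0710 + 0.1466 + 0.1674 + 0.1050 + 0.0295 + 0.0037 = 0.5377
TFR = 5 × 0.5377 = 2.6885

2.69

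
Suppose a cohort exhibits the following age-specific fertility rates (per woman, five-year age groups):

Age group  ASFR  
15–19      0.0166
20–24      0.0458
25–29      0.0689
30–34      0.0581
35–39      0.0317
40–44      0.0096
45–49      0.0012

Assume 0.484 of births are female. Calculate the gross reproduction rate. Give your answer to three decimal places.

0.561

Proportion female at birth = 0.484.
Sum of ASFRs = 0.0166 + 0.0458 + 0.0689 + 0.0581 + 0.0317 + 0.0096 + 0.0012 = 0.2319
TFR = 5 × 0.2319 = 1.1595
GRR = 0.484 × 1.1595 = 0.56120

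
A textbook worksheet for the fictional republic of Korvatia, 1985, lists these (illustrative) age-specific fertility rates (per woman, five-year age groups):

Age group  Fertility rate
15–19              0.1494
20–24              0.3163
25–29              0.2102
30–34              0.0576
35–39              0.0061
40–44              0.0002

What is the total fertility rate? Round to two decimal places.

Sum of ASFRs = 0.1494 + 0.3163 + 0.2102 + 0.0576 + 0.0061 + 0.0002 = 0.7398
TFR = 5 × 0.7398 = 3.699

3.70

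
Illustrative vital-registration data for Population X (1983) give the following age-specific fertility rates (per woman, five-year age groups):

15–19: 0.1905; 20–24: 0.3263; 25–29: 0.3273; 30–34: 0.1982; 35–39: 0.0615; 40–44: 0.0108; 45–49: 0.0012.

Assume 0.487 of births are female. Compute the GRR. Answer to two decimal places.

Proportion female at birth = 0.487.
Sum of ASFRs = 0.1905 + 0.3263 + 0.3273 + 0.1982 + 0.0615 + 0.0108 + 0.0012 = 1.1158
TFR = 5 × 1.1158 = 5.579
GRR = 0.487 × 5.579 = 2.71697

2.72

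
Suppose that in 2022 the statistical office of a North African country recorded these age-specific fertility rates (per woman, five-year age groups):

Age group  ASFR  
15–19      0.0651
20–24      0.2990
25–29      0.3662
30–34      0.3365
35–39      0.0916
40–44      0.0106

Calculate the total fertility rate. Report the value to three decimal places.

Sum of ASFRs = 0.0651 + 0.2990 + 0.3662 + 0.3365 + 0.0916 + 0.0106 = 1.1690
TFR = 5 × 1.1690 = 5.845

5.845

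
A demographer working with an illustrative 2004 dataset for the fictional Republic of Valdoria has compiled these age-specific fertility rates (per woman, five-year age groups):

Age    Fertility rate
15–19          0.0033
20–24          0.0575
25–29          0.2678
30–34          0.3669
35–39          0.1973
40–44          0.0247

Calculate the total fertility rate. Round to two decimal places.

Sum of ASFRs = 0.0033 + 0.0575 + 0.2678 + 0.3669 + 0.1973 + 0.0247 = 0.9175
TFR = 5 × 0.9175 = 4.5875

4.59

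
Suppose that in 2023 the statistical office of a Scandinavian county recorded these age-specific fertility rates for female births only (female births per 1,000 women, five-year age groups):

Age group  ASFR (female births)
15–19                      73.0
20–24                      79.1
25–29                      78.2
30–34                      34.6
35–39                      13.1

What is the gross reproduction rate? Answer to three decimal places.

1.390

Sum of female ASFRs = 73.0 + 79.1 + 78.2 + 34.6 + 13.1 = 278.0
GRR = 5 × 278.0 / 1000 = 1.39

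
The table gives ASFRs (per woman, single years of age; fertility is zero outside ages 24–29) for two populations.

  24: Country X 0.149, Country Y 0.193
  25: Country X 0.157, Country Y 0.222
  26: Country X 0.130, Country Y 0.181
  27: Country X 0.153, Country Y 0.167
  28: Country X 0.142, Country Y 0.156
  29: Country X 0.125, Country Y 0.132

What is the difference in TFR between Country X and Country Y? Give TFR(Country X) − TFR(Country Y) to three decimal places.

-0.195

Country X:
  Sum of ASFRs = 0.149 + 0.157 + 0.130 + 0.153 + 0.142 + 0.125 = 0.856
  TFR = 0.856
Country Y:
  Sum of ASFRs = 0.193 + 0.222 + 0.181 + 0.167 + 0.156 + 0.132 = 1.051
  TFR = 1.051
Difference = 0.856 − 1.051 = -0.195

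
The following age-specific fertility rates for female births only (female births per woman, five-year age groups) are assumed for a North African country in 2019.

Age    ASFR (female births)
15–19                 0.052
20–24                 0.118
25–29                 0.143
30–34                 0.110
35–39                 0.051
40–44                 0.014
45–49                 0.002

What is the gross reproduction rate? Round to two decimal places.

Sum of female ASFRs = 0.052 + 0.118 + 0.143 + 0.110 + 0.051 + 0.014 + 0.002 = 0.490
GRR = 5 × 0.490 = 2.45

2.45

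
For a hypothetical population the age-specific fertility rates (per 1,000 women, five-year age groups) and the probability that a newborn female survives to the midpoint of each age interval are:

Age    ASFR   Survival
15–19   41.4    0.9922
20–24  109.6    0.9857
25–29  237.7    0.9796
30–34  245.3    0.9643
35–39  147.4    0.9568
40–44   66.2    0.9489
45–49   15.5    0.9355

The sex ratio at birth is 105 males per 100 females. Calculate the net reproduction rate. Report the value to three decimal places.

Proportion female at birth = 100 / (100 + 105) = 0.48780.
Each age group contributes 5 × ASFR × survival:
  15–19: 5 × 41.4/1000 × 0.9922 = 0.20539
  20–24: 5 × 109.6/1000 × 0.9857 = 0.54016
  25–29: 5 × 237.7/1000 × 0.9796 = 1.16425
  30–34: 5 × 245.3/1000 × 0.9643 = 1.18271
  35–39: 5 × 147.4/1000 × 0.9568 = 0.70516
  40–44: 5 × 66.2/1000 × 0.9489 = 0.31409
  45–49: 5 × 15.5/1000 × 0.9355 = 0.07250
Sum = 4.18426
NRR = 0.48780 × 4.18426 = 2.04108

2.041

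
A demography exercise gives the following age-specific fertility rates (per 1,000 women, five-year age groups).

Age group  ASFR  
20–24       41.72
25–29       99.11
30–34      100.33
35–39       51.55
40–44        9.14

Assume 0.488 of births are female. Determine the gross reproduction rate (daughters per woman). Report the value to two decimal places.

Proportion female at birth = 0.488.
Sum of ASFRs = 41.72 + 99.11 + 100.33 + 51.55 + 9.14 = 301.85
TFR = 5 × 301.85 / 1000 = 1.50925
GRR = 0.488 × 1.50925 = 0.73651

0.74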